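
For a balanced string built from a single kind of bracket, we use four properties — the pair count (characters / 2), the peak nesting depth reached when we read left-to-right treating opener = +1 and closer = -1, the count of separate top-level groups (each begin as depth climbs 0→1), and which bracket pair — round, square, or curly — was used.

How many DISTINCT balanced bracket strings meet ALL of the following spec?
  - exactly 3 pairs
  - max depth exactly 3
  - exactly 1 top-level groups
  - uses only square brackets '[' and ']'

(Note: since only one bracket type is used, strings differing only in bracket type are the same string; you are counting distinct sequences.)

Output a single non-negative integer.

Answer: 1

Derivation:
Spec: pairs=3 depth=3 groups=1
Count(depth <= 3) = 2
Count(depth <= 2) = 1
Count(depth == 3) = 2 - 1 = 1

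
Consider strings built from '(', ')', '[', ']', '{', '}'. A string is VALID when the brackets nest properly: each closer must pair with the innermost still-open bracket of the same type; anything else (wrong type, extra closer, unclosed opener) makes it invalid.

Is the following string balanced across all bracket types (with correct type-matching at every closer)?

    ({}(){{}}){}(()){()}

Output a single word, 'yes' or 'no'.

Answer: yes

Derivation:
pos 0: push '('; stack = (
pos 1: push '{'; stack = ({
pos 2: '}' matches '{'; pop; stack = (
pos 3: push '('; stack = ((
pos 4: ')' matches '('; pop; stack = (
pos 5: push '{'; stack = ({
pos 6: push '{'; stack = ({{
pos 7: '}' matches '{'; pop; stack = ({
pos 8: '}' matches '{'; pop; stack = (
pos 9: ')' matches '('; pop; stack = (empty)
pos 10: push '{'; stack = {
pos 11: '}' matches '{'; pop; stack = (empty)
pos 12: push '('; stack = (
pos 13: push '('; stack = ((
pos 14: ')' matches '('; pop; stack = (
pos 15: ')' matches '('; pop; stack = (empty)
pos 16: push '{'; stack = {
pos 17: push '('; stack = {(
pos 18: ')' matches '('; pop; stack = {
pos 19: '}' matches '{'; pop; stack = (empty)
end: stack empty → VALID
Verdict: properly nested → yes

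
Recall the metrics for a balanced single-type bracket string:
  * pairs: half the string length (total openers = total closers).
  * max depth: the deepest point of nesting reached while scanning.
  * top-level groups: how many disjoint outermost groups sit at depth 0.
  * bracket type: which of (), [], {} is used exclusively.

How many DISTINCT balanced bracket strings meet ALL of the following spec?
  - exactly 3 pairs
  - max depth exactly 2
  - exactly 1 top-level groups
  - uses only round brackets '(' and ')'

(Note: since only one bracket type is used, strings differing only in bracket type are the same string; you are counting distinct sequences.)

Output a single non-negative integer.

Answer: 1

Derivation:
Spec: pairs=3 depth=2 groups=1
Count(depth <= 2) = 1
Count(depth <= 1) = 0
Count(depth == 2) = 1 - 0 = 1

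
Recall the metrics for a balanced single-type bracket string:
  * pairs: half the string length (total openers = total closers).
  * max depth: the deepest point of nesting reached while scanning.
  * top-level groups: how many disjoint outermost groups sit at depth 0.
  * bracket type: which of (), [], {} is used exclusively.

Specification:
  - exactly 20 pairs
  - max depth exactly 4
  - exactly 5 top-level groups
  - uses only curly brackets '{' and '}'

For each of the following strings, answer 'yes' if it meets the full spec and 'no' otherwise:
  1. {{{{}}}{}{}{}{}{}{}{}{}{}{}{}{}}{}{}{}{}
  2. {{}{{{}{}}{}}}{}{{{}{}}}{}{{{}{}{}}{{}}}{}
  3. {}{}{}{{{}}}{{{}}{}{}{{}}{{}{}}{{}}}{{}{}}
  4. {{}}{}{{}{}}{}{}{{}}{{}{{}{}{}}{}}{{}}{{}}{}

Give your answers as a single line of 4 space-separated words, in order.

String 1 '{{{{}}}{}{}{}{}{}{}{}{}{}{}{}{}}{}{}{}{}': depth seq [1 2 3 4 3 2 1 2 1 2 1 2 1 2 1 2 1 2 1 2 1 2 1 2 1 2 1 2 1 2 1 0 1 0 1 0 1 0 1 0]
  -> pairs=20 depth=4 groups=5 -> yes
String 2 '{{}{{{}{}}{}}}{}{{{}{}}}{}{{{}{}{}}{{}}}{}': depth seq [1 2 1 2 3 4 3 4 3 2 3 2 1 0 1 0 1 2 3 2 3 2 1 0 1 0 1 2 3 2 3 2 3 2 1 2 3 2 1 0 1 0]
  -> pairs=21 depth=4 groups=6 -> no
String 3 '{}{}{}{{{}}}{{{}}{}{}{{}}{{}{}}{{}}}{{}{}}': depth seq [1 0 1 0 1 0 1 2 3 2 1 0 1 2 3 2 1 2 1 2 1 2 3 2 1 2 3 2 3 2 1 2 3 2 1 0 1 2 1 2 1 0]
  -> pairs=21 depth=3 groups=6 -> no
String 4 '{{}}{}{{}{}}{}{}{{}}{{}{{}{}{}}{}}{{}}{{}}{}': depth seq [1 2 1 0 1 0 1 2 1 2 1 0 1 0 1 0 1 2 1 0 1 2 1 2 3 2 3 2 3 2 1 2 1 0 1 2 1 0 1 2 1 0 1 0]
  -> pairs=22 depth=3 groups=10 -> no

Answer: yes no no no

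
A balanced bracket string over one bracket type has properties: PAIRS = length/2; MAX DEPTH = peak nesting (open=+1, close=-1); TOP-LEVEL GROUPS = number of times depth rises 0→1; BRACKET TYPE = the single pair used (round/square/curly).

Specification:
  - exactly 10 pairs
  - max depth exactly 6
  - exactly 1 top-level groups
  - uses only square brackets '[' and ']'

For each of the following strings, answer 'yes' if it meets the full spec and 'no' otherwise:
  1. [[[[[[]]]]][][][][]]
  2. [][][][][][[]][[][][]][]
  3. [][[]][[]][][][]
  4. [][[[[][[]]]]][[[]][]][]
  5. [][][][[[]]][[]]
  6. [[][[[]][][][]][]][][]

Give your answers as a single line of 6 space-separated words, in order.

String 1 '[[[[[[]]]]][][][][]]': depth seq [1 2 3 4 5 6 5 4 3 2 1 2 1 2 1 2 1 2 1 0]
  -> pairs=10 depth=6 groups=1 -> yes
String 2 '[][][][][][[]][[][][]][]': depth seq [1 0 1 0 1 0 1 0 1 0 1 2 1 0 1 2 1 2 1 2 1 0 1 0]
  -> pairs=12 depth=2 groups=8 -> no
String 3 '[][[]][[]][][][]': depth seq [1 0 1 2 1 0 1 2 1 0 1 0 1 0 1 0]
  -> pairs=8 depth=2 groups=6 -> no
String 4 '[][[[[][[]]]]][[[]][]][]': depth seq [1 0 1 2 3 4 3 4 5 4 3 2 1 0 1 2 3 2 1 2 1 0 1 0]
  -> pairs=12 depth=5 groups=4 -> no
String 5 '[][][][[[]]][[]]': depth seq [1 0 1 0 1 0 1 2 3 2 1 0 1 2 1 0]
  -> pairs=8 depth=3 groups=5 -> no
String 6 '[[][[[]][][][]][]][][]': depth seq [1 2 1 2 3 4 3 2 3 2 3 2 3 2 1 2 1 0 1 0 1 0]
  -> pairs=11 depth=4 groups=3 -> no

Answer: yes no no no no no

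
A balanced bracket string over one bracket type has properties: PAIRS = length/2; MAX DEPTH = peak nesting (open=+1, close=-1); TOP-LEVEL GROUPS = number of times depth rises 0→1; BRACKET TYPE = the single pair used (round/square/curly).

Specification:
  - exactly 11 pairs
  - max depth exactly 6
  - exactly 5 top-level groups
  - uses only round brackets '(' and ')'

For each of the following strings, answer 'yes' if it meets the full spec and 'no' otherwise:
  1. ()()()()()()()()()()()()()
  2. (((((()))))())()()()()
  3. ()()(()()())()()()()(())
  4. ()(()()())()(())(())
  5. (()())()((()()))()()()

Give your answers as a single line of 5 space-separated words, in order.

String 1 '()()()()()()()()()()()()()': depth seq [1 0 1 0 1 0 1 0 1 0 1 0 1 0 1 0 1 0 1 0 1 0 1 0 1 0]
  -> pairs=13 depth=1 groups=13 -> no
String 2 '(((((()))))())()()()()': depth seq [1 2 3 4 5 6 5 4 3 2 1 2 1 0 1 0 1 0 1 0 1 0]
  -> pairs=11 depth=6 groups=5 -> yes
String 3 '()()(()()())()()()()(())': depth seq [1 0 1 0 1 2 1 2 1 2 1 0 1 0 1 0 1 0 1 0 1 2 1 0]
  -> pairs=12 depth=2 groups=8 -> no
String 4 '()(()()())()(())(())': depth seq [1 0 1 2 1 2 1 2 1 0 1 0 1 2 1 0 1 2 1 0]
  -> pairs=10 depth=2 groups=5 -> no
String 5 '(()())()((()()))()()()': depth seq [1 2 1 2 1 0 1 0 1 2 3 2 3 2 1 0 1 0 1 0 1 0]
  -> pairs=11 depth=3 groups=6 -> no

Answer: no yes no no no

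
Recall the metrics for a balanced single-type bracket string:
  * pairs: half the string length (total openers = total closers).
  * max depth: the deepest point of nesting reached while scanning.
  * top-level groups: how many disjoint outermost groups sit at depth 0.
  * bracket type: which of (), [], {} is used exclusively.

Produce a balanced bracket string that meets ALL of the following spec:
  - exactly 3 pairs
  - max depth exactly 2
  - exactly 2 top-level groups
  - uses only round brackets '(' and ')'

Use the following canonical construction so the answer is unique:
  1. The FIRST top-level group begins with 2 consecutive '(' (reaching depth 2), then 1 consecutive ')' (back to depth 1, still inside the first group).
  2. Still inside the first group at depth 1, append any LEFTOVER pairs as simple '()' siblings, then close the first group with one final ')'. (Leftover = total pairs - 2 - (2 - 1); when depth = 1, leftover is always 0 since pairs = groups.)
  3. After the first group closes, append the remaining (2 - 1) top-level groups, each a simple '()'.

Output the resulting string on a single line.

Spec: pairs=3 depth=2 groups=2
Leftover pairs = 3 - 2 - (2-1) = 0
First group: deep chain of depth 2 + 0 sibling pairs
Remaining 1 groups: simple '()' each

Answer: (())()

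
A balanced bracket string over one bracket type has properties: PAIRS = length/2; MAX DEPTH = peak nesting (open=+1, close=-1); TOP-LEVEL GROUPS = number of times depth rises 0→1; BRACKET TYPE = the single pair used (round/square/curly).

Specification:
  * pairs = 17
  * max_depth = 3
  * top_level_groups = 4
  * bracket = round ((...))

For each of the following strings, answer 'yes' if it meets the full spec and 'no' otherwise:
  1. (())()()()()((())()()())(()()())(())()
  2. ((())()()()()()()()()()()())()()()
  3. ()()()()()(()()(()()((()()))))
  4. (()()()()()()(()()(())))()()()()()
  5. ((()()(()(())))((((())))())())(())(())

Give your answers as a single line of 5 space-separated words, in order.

String 1 '(())()()()()((())()()())(()()())(())()': depth seq [1 2 1 0 1 0 1 0 1 0 1 0 1 2 3 2 1 2 1 2 1 2 1 0 1 2 1 2 1 2 1 0 1 2 1 0 1 0]
  -> pairs=19 depth=3 groups=9 -> no
String 2 '((())()()()()()()()()()()())()()()': depth seq [1 2 3 2 1 2 1 2 1 2 1 2 1 2 1 2 1 2 1 2 1 2 1 2 1 2 1 0 1 0 1 0 1 0]
  -> pairs=17 depth=3 groups=4 -> yes
String 3 '()()()()()(()()(()()((()()))))': depth seq [1 0 1 0 1 0 1 0 1 0 1 2 1 2 1 2 3 2 3 2 3 4 5 4 5 4 3 2 1 0]
  -> pairs=15 depth=5 groups=6 -> no
String 4 '(()()()()()()(()()(())))()()()()()': depth seq [1 2 1 2 1 2 1 2 1 2 1 2 1 2 3 2 3 2 3 4 3 2 1 0 1 0 1 0 1 0 1 0 1 0]
  -> pairs=17 depth=4 groups=6 -> no
String 5 '((()()(()(())))((((())))())())(())(())': depth seq [1 2 3 2 3 2 3 4 3 4 5 4 3 2 1 2 3 4 5 6 5 4 3 2 3 2 1 2 1 0 1 2 1 0 1 2 1 0]
  -> pairs=19 depth=6 groups=3 -> no

Answer: no yes no no no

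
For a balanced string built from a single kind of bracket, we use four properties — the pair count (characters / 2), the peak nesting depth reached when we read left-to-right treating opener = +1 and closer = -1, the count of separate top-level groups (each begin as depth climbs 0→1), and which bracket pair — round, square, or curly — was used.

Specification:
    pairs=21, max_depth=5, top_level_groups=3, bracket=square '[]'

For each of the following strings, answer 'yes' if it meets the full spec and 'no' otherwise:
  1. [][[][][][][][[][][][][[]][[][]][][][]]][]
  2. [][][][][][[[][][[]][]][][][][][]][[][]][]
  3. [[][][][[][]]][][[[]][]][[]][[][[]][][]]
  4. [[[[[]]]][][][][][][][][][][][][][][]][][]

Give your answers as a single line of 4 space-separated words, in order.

String 1 '[][[][][][][][[][][][][[]][[][]][][][]]][]': depth seq [1 0 1 2 1 2 1 2 1 2 1 2 1 2 3 2 3 2 3 2 3 2 3 4 3 2 3 4 3 4 3 2 3 2 3 2 3 2 1 0 1 0]
  -> pairs=21 depth=4 groups=3 -> no
String 2 '[][][][][][[[][][[]][]][][][][][]][[][]][]': depth seq [1 0 1 0 1 0 1 0 1 0 1 2 3 2 3 2 3 4 3 2 3 2 1 2 1 2 1 2 1 2 1 2 1 0 1 2 1 2 1 0 1 0]
  -> pairs=21 depth=4 groups=8 -> no
String 3 '[[][][][[][]]][][[[]][]][[]][[][[]][][]]': depth seq [1 2 1 2 1 2 1 2 3 2 3 2 1 0 1 0 1 2 3 2 1 2 1 0 1 2 1 0 1 2 1 2 3 2 1 2 1 2 1 0]
  -> pairs=20 depth=3 groups=5 -> no
String 4 '[[[[[]]]][][][][][][][][][][][][][][]][][]': depth seq [1 2 3 4 5 4 3 2 1 2 1 2 1 2 1 2 1 2 1 2 1 2 1 2 1 2 1 2 1 2 1 2 1 2 1 2 1 0 1 0 1 0]
  -> pairs=21 depth=5 groups=3 -> yes

Answer: no no no yes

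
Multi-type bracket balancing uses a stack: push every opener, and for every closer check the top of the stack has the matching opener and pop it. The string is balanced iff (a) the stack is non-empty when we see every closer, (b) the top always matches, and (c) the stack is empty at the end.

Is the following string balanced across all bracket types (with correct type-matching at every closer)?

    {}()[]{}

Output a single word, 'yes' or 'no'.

pos 0: push '{'; stack = {
pos 1: '}' matches '{'; pop; stack = (empty)
pos 2: push '('; stack = (
pos 3: ')' matches '('; pop; stack = (empty)
pos 4: push '['; stack = [
pos 5: ']' matches '['; pop; stack = (empty)
pos 6: push '{'; stack = {
pos 7: '}' matches '{'; pop; stack = (empty)
end: stack empty → VALID
Verdict: properly nested → yes

Answer: yes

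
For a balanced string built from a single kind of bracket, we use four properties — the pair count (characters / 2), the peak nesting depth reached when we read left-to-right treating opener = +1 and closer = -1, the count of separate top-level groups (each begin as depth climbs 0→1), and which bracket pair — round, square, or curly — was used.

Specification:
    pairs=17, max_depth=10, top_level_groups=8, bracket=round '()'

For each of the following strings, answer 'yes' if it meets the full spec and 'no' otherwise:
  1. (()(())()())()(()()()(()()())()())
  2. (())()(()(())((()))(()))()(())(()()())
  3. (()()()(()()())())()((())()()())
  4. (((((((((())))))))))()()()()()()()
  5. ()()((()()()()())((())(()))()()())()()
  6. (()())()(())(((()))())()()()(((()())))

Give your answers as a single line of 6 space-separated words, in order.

Answer: no no no yes no no

Derivation:
String 1 '(()(())()())()(()()()(()()())()())': depth seq [1 2 1 2 3 2 1 2 1 2 1 0 1 0 1 2 1 2 1 2 1 2 3 2 3 2 3 2 1 2 1 2 1 0]
  -> pairs=17 depth=3 groups=3 -> no
String 2 '(())()(()(())((()))(()))()(())(()()())': depth seq [1 2 1 0 1 0 1 2 1 2 3 2 1 2 3 4 3 2 1 2 3 2 1 0 1 0 1 2 1 0 1 2 1 2 1 2 1 0]
  -> pairs=19 depth=4 groups=6 -> no
String 3 '(()()()(()()())())()((())()()())': depth seq [1 2 1 2 1 2 1 2 3 2 3 2 3 2 1 2 1 0 1 0 1 2 3 2 1 2 1 2 1 2 1 0]
  -> pairs=16 depth=3 groups=3 -> no
String 4 '(((((((((())))))))))()()()()()()()': depth seq [1 2 3 4 5 6 7 8 9 10 9 8 7 6 5 4 3 2 1 0 1 0 1 0 1 0 1 0 1 0 1 0 1 0]
  -> pairs=17 depth=10 groups=8 -> yes
String 5 '()()((()()()()())((())(()))()()())()()': depth seq [1 0 1 0 1 2 3 2 3 2 3 2 3 2 3 2 1 2 3 4 3 2 3 4 3 2 1 2 1 2 1 2 1 0 1 0 1 0]
  -> pairs=19 depth=4 groups=5 -> no
String 6 '(()())()(())(((()))())()()()(((()())))': depth seq [1 2 1 2 1 0 1 0 1 2 1 0 1 2 3 4 3 2 1 2 1 0 1 0 1 0 1 0 1 2 3 4 3 4 3 2 1 0]
  -> pairs=19 depth=4 groups=8 -> no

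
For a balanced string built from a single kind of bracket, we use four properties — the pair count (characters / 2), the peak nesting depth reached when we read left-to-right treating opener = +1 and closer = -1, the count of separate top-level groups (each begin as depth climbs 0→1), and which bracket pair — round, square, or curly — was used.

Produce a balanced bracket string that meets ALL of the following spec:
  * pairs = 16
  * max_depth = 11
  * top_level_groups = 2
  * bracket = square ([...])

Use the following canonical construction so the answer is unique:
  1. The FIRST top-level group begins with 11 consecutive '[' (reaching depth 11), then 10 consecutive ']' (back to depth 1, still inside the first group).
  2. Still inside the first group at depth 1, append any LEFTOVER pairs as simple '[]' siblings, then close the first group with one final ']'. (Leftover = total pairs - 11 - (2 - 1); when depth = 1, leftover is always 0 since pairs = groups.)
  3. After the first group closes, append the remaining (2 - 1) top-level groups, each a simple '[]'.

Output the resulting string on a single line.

Answer: [[[[[[[[[[[]]]]]]]]]][][][][]][]

Derivation:
Spec: pairs=16 depth=11 groups=2
Leftover pairs = 16 - 11 - (2-1) = 4
First group: deep chain of depth 11 + 4 sibling pairs
Remaining 1 groups: simple '[]' each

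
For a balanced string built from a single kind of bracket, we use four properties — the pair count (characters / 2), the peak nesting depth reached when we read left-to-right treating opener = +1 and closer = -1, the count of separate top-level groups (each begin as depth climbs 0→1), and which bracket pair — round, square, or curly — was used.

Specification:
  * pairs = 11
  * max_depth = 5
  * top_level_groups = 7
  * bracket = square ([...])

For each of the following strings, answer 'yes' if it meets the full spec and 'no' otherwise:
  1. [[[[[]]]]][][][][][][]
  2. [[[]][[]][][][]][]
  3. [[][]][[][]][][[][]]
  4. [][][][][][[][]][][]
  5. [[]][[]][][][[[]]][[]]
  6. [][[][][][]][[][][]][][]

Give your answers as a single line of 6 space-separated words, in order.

Answer: yes no no no no no

Derivation:
String 1 '[[[[[]]]]][][][][][][]': depth seq [1 2 3 4 5 4 3 2 1 0 1 0 1 0 1 0 1 0 1 0 1 0]
  -> pairs=11 depth=5 groups=7 -> yes
String 2 '[[[]][[]][][][]][]': depth seq [1 2 3 2 1 2 3 2 1 2 1 2 1 2 1 0 1 0]
  -> pairs=9 depth=3 groups=2 -> no
String 3 '[[][]][[][]][][[][]]': depth seq [1 2 1 2 1 0 1 2 1 2 1 0 1 0 1 2 1 2 1 0]
  -> pairs=10 depth=2 groups=4 -> no
String 4 '[][][][][][[][]][][]': depth seq [1 0 1 0 1 0 1 0 1 0 1 2 1 2 1 0 1 0 1 0]
  -> pairs=10 depth=2 groups=8 -> no
String 5 '[[]][[]][][][[[]]][[]]': depth seq [1 2 1 0 1 2 1 0 1 0 1 0 1 2 3 2 1 0 1 2 1 0]
  -> pairs=11 depth=3 groups=6 -> no
String 6 '[][[][][][]][[][][]][][]': depth seq [1 0 1 2 1 2 1 2 1 2 1 0 1 2 1 2 1 2 1 0 1 0 1 0]
  -> pairs=12 depth=2 groups=5 -> no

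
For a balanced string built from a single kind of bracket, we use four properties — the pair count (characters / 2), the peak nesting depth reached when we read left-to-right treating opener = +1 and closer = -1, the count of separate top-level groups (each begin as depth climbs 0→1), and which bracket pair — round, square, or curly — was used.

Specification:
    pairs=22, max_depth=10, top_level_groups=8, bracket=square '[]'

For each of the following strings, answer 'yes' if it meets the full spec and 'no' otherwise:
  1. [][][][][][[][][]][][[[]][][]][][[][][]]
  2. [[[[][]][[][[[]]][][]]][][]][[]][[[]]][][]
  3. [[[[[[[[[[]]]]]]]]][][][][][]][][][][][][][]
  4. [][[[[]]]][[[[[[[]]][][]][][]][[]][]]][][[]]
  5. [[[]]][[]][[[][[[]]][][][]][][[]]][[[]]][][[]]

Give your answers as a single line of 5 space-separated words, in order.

String 1 '[][][][][][[][][]][][[[]][][]][][[][][]]': depth seq [1 0 1 0 1 0 1 0 1 0 1 2 1 2 1 2 1 0 1 0 1 2 3 2 1 2 1 2 1 0 1 0 1 2 1 2 1 2 1 0]
  -> pairs=20 depth=3 groups=10 -> no
String 2 '[[[[][]][[][[[]]][][]]][][]][[]][[[]]][][]': depth seq [1 2 3 4 3 4 3 2 3 4 3 4 5 6 5 4 3 4 3 4 3 2 1 2 1 2 1 0 1 2 1 0 1 2 3 2 1 0 1 0 1 0]
  -> pairs=21 depth=6 groups=5 -> no
String 3 '[[[[[[[[[[]]]]]]]]][][][][][]][][][][][][][]': depth seq [1 2 3 4 5 6 7 8 9 10 9 8 7 6 5 4 3 2 1 2 1 2 1 2 1 2 1 2 1 0 1 0 1 0 1 0 1 0 1 0 1 0 1 0]
  -> pairs=22 depth=10 groups=8 -> yes
String 4 '[][[[[]]]][[[[[[[]]][][]][][]][[]][]]][][[]]': depth seq [1 0 1 2 3 4 3 2 1 0 1 2 3 4 5 6 7 6 5 4 5 4 5 4 3 4 3 4 3 2 3 4 3 2 3 2 1 0 1 0 1 2 1 0]
  -> pairs=22 depth=7 groups=5 -> no
String 5 '[[[]]][[]][[[][[[]]][][][]][][[]]][[[]]][][[]]': depth seq [1 2 3 2 1 0 1 2 1 0 1 2 3 2 3 4 5 4 3 2 3 2 3 2 3 2 1 2 1 2 3 2 1 0 1 2 3 2 1 0 1 0 1 2 1 0]
  -> pairs=23 depth=5 groups=6 -> no

Answer: no no yes no no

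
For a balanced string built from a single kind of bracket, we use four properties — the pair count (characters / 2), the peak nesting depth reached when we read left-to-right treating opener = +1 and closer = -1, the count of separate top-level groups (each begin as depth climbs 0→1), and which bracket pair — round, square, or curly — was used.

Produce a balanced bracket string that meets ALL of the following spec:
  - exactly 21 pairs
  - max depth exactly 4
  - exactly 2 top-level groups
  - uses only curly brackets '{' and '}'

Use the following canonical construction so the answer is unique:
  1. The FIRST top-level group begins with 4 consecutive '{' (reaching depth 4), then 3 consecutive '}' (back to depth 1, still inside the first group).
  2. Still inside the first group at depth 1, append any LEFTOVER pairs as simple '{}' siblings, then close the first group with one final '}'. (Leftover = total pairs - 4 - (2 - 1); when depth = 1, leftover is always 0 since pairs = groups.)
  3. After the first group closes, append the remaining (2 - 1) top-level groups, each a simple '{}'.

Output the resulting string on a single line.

Spec: pairs=21 depth=4 groups=2
Leftover pairs = 21 - 4 - (2-1) = 16
First group: deep chain of depth 4 + 16 sibling pairs
Remaining 1 groups: simple '{}' each

Answer: {{{{}}}{}{}{}{}{}{}{}{}{}{}{}{}{}{}{}{}}{}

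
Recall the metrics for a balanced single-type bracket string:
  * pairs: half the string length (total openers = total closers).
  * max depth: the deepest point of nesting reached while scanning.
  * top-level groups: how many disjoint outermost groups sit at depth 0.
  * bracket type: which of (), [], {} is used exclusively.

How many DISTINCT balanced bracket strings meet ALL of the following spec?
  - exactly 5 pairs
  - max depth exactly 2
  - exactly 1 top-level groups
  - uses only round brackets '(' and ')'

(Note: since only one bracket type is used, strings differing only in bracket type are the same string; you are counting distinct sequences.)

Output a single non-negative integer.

Spec: pairs=5 depth=2 groups=1
Count(depth <= 2) = 1
Count(depth <= 1) = 0
Count(depth == 2) = 1 - 0 = 1

Answer: 1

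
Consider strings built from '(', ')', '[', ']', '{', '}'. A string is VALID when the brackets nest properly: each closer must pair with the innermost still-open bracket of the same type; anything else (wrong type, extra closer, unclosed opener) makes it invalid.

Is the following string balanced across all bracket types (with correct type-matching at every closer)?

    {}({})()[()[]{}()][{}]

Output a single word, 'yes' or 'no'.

Answer: yes

Derivation:
pos 0: push '{'; stack = {
pos 1: '}' matches '{'; pop; stack = (empty)
pos 2: push '('; stack = (
pos 3: push '{'; stack = ({
pos 4: '}' matches '{'; pop; stack = (
pos 5: ')' matches '('; pop; stack = (empty)
pos 6: push '('; stack = (
pos 7: ')' matches '('; pop; stack = (empty)
pos 8: push '['; stack = [
pos 9: push '('; stack = [(
pos 10: ')' matches '('; pop; stack = [
pos 11: push '['; stack = [[
pos 12: ']' matches '['; pop; stack = [
pos 13: push '{'; stack = [{
pos 14: '}' matches '{'; pop; stack = [
pos 15: push '('; stack = [(
pos 16: ')' matches '('; pop; stack = [
pos 17: ']' matches '['; pop; stack = (empty)
pos 18: push '['; stack = [
pos 19: push '{'; stack = [{
pos 20: '}' matches '{'; pop; stack = [
pos 21: ']' matches '['; pop; stack = (empty)
end: stack empty → VALID
Verdict: properly nested → yes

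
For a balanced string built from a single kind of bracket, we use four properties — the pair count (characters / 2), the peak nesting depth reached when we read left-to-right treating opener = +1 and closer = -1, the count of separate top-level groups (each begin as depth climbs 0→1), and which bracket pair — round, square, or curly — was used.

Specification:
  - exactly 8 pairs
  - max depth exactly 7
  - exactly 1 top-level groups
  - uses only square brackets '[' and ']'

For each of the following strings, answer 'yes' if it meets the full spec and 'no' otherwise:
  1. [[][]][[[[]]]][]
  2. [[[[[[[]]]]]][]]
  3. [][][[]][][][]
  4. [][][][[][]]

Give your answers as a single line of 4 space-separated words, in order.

String 1 '[[][]][[[[]]]][]': depth seq [1 2 1 2 1 0 1 2 3 4 3 2 1 0 1 0]
  -> pairs=8 depth=4 groups=3 -> no
String 2 '[[[[[[[]]]]]][]]': depth seq [1 2 3 4 5 6 7 6 5 4 3 2 1 2 1 0]
  -> pairs=8 depth=7 groups=1 -> yes
String 3 '[][][[]][][][]': depth seq [1 0 1 0 1 2 1 0 1 0 1 0 1 0]
  -> pairs=7 depth=2 groups=6 -> no
String 4 '[][][][[][]]': depth seq [1 0 1 0 1 0 1 2 1 2 1 0]
  -> pairs=6 depth=2 groups=4 -> no

Answer: no yes no no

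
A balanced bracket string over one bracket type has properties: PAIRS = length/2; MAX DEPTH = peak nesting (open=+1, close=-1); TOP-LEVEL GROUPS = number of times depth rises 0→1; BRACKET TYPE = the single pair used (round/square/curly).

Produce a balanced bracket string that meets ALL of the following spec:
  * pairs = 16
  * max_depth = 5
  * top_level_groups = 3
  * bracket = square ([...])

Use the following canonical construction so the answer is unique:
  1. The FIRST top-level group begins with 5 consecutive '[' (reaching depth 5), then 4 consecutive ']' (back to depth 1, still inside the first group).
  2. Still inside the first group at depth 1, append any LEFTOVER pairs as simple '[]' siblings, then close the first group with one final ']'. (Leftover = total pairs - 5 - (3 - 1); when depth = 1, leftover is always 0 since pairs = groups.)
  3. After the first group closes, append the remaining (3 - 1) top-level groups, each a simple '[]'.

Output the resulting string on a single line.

Answer: [[[[[]]]][][][][][][][][][]][][]

Derivation:
Spec: pairs=16 depth=5 groups=3
Leftover pairs = 16 - 5 - (3-1) = 9
First group: deep chain of depth 5 + 9 sibling pairs
Remaining 2 groups: simple '[]' each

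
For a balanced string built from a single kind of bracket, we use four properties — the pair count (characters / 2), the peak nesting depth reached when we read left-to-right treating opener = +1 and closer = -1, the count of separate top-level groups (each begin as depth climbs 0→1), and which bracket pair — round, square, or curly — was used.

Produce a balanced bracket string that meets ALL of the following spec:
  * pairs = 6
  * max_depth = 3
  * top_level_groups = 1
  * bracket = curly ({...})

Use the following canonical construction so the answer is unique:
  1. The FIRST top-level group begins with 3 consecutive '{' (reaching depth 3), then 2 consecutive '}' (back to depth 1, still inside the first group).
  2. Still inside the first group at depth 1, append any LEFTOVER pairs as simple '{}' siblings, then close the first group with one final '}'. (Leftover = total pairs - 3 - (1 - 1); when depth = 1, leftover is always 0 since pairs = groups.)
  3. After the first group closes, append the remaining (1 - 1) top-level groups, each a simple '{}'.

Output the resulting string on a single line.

Answer: {{{}}{}{}{}}

Derivation:
Spec: pairs=6 depth=3 groups=1
Leftover pairs = 6 - 3 - (1-1) = 3
First group: deep chain of depth 3 + 3 sibling pairs
Remaining 0 groups: simple '{}' each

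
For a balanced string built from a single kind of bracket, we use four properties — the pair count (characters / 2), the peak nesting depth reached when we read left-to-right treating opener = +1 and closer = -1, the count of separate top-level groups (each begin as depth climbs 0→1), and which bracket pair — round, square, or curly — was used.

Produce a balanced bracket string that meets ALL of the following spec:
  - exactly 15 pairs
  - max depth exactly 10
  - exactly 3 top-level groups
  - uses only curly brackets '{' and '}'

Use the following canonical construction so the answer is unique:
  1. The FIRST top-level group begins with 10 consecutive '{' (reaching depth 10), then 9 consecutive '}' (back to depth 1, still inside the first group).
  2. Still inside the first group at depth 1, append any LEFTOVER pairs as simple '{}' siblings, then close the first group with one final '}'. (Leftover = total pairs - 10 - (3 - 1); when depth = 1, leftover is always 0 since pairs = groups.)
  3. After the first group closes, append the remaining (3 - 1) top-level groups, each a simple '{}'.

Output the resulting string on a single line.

Spec: pairs=15 depth=10 groups=3
Leftover pairs = 15 - 10 - (3-1) = 3
First group: deep chain of depth 10 + 3 sibling pairs
Remaining 2 groups: simple '{}' each

Answer: {{{{{{{{{{}}}}}}}}}{}{}{}}{}{}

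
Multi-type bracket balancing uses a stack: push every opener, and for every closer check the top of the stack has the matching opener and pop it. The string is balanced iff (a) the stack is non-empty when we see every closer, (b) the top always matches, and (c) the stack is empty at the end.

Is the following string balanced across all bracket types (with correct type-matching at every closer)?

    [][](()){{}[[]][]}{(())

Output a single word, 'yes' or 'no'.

pos 0: push '['; stack = [
pos 1: ']' matches '['; pop; stack = (empty)
pos 2: push '['; stack = [
pos 3: ']' matches '['; pop; stack = (empty)
pos 4: push '('; stack = (
pos 5: push '('; stack = ((
pos 6: ')' matches '('; pop; stack = (
pos 7: ')' matches '('; pop; stack = (empty)
pos 8: push '{'; stack = {
pos 9: push '{'; stack = {{
pos 10: '}' matches '{'; pop; stack = {
pos 11: push '['; stack = {[
pos 12: push '['; stack = {[[
pos 13: ']' matches '['; pop; stack = {[
pos 14: ']' matches '['; pop; stack = {
pos 15: push '['; stack = {[
pos 16: ']' matches '['; pop; stack = {
pos 17: '}' matches '{'; pop; stack = (empty)
pos 18: push '{'; stack = {
pos 19: push '('; stack = {(
pos 20: push '('; stack = {((
pos 21: ')' matches '('; pop; stack = {(
pos 22: ')' matches '('; pop; stack = {
end: stack still non-empty ({) → INVALID
Verdict: unclosed openers at end: { → no

Answer: no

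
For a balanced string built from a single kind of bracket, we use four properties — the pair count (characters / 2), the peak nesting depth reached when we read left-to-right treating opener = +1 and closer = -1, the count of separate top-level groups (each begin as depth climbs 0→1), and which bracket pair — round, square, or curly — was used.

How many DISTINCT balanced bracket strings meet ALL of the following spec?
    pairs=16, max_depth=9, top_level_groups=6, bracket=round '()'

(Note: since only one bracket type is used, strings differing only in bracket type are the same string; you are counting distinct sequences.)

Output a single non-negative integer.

Spec: pairs=16 depth=9 groups=6
Count(depth <= 9) = 1225647
Count(depth <= 8) = 1224279
Count(depth == 9) = 1225647 - 1224279 = 1368

Answer: 1368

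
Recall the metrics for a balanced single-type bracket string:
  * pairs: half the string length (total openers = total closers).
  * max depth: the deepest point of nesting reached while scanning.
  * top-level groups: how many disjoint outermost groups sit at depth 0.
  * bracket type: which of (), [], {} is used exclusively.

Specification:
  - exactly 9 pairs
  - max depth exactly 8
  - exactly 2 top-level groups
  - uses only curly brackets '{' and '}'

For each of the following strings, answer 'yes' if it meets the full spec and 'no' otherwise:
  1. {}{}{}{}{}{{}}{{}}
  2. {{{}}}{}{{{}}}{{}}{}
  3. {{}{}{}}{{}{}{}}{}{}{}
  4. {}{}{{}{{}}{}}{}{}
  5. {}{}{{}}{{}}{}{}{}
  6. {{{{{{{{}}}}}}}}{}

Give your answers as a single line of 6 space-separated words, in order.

Answer: no no no no no yes

Derivation:
String 1 '{}{}{}{}{}{{}}{{}}': depth seq [1 0 1 0 1 0 1 0 1 0 1 2 1 0 1 2 1 0]
  -> pairs=9 depth=2 groups=7 -> no
String 2 '{{{}}}{}{{{}}}{{}}{}': depth seq [1 2 3 2 1 0 1 0 1 2 3 2 1 0 1 2 1 0 1 0]
  -> pairs=10 depth=3 groups=5 -> no
String 3 '{{}{}{}}{{}{}{}}{}{}{}': depth seq [1 2 1 2 1 2 1 0 1 2 1 2 1 2 1 0 1 0 1 0 1 0]
  -> pairs=11 depth=2 groups=5 -> no
String 4 '{}{}{{}{{}}{}}{}{}': depth seq [1 0 1 0 1 2 1 2 3 2 1 2 1 0 1 0 1 0]
  -> pairs=9 depth=3 groups=5 -> no
String 5 '{}{}{{}}{{}}{}{}{}': depth seq [1 0 1 0 1 2 1 0 1 2 1 0 1 0 1 0 1 0]
  -> pairs=9 depth=2 groups=7 -> no
String 6 '{{{{{{{{}}}}}}}}{}': depth seq [1 2 3 4 5 6 7 8 7 6 5 4 3 2 1 0 1 0]
  -> pairs=9 depth=8 groups=2 -> yes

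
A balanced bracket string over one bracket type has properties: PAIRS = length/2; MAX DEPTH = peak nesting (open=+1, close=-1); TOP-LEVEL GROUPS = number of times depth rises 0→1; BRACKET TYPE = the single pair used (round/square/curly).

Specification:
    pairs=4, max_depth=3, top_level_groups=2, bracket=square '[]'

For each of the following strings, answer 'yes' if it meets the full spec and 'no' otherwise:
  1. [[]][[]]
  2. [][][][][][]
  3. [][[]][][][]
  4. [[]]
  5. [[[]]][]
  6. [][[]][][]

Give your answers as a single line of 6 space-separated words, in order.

String 1 '[[]][[]]': depth seq [1 2 1 0 1 2 1 0]
  -> pairs=4 depth=2 groups=2 -> no
String 2 '[][][][][][]': depth seq [1 0 1 0 1 0 1 0 1 0 1 0]
  -> pairs=6 depth=1 groups=6 -> no
String 3 '[][[]][][][]': depth seq [1 0 1 2 1 0 1 0 1 0 1 0]
  -> pairs=6 depth=2 groups=5 -> no
String 4 '[[]]': depth seq [1 2 1 0]
  -> pairs=2 depth=2 groups=1 -> no
String 5 '[[[]]][]': depth seq [1 2 3 2 1 0 1 0]
  -> pairs=4 depth=3 groups=2 -> yes
String 6 '[][[]][][]': depth seq [1 0 1 2 1 0 1 0 1 0]
  -> pairs=5 depth=2 groups=4 -> no

Answer: no no no no yes no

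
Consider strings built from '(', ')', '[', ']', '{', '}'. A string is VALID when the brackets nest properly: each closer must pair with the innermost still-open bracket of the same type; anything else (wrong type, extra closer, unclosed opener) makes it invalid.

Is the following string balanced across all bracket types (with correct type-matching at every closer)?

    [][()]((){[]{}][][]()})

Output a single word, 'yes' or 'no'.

Answer: no

Derivation:
pos 0: push '['; stack = [
pos 1: ']' matches '['; pop; stack = (empty)
pos 2: push '['; stack = [
pos 3: push '('; stack = [(
pos 4: ')' matches '('; pop; stack = [
pos 5: ']' matches '['; pop; stack = (empty)
pos 6: push '('; stack = (
pos 7: push '('; stack = ((
pos 8: ')' matches '('; pop; stack = (
pos 9: push '{'; stack = ({
pos 10: push '['; stack = ({[
pos 11: ']' matches '['; pop; stack = ({
pos 12: push '{'; stack = ({{
pos 13: '}' matches '{'; pop; stack = ({
pos 14: saw closer ']' but top of stack is '{' (expected '}') → INVALID
Verdict: type mismatch at position 14: ']' closes '{' → no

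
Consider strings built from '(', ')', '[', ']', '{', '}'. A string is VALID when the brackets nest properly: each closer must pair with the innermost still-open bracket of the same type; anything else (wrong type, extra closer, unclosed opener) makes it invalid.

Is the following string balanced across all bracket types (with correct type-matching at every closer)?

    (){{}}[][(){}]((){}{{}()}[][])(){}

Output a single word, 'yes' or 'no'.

pos 0: push '('; stack = (
pos 1: ')' matches '('; pop; stack = (empty)
pos 2: push '{'; stack = {
pos 3: push '{'; stack = {{
pos 4: '}' matches '{'; pop; stack = {
pos 5: '}' matches '{'; pop; stack = (empty)
pos 6: push '['; stack = [
pos 7: ']' matches '['; pop; stack = (empty)
pos 8: push '['; stack = [
pos 9: push '('; stack = [(
pos 10: ')' matches '('; pop; stack = [
pos 11: push '{'; stack = [{
pos 12: '}' matches '{'; pop; stack = [
pos 13: ']' matches '['; pop; stack = (empty)
pos 14: push '('; stack = (
pos 15: push '('; stack = ((
pos 16: ')' matches '('; pop; stack = (
pos 17: push '{'; stack = ({
pos 18: '}' matches '{'; pop; stack = (
pos 19: push '{'; stack = ({
pos 20: push '{'; stack = ({{
pos 21: '}' matches '{'; pop; stack = ({
pos 22: push '('; stack = ({(
pos 23: ')' matches '('; pop; stack = ({
pos 24: '}' matches '{'; pop; stack = (
pos 25: push '['; stack = ([
pos 26: ']' matches '['; pop; stack = (
pos 27: push '['; stack = ([
pos 28: ']' matches '['; pop; stack = (
pos 29: ')' matches '('; pop; stack = (empty)
pos 30: push '('; stack = (
pos 31: ')' matches '('; pop; stack = (empty)
pos 32: push '{'; stack = {
pos 33: '}' matches '{'; pop; stack = (empty)
end: stack empty → VALID
Verdict: properly nested → yes

Answer: yes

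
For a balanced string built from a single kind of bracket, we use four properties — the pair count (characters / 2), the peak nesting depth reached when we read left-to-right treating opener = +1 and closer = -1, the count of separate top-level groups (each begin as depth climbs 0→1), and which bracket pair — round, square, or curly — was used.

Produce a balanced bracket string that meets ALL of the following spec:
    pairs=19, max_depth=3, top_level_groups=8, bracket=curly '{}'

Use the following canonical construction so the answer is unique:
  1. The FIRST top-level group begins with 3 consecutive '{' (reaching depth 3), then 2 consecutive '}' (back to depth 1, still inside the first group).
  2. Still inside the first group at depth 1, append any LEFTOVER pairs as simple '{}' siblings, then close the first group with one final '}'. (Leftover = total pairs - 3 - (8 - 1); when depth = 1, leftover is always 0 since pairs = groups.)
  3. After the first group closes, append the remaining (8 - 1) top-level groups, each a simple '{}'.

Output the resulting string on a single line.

Answer: {{{}}{}{}{}{}{}{}{}{}{}}{}{}{}{}{}{}{}

Derivation:
Spec: pairs=19 depth=3 groups=8
Leftover pairs = 19 - 3 - (8-1) = 9
First group: deep chain of depth 3 + 9 sibling pairs
Remaining 7 groups: simple '{}' each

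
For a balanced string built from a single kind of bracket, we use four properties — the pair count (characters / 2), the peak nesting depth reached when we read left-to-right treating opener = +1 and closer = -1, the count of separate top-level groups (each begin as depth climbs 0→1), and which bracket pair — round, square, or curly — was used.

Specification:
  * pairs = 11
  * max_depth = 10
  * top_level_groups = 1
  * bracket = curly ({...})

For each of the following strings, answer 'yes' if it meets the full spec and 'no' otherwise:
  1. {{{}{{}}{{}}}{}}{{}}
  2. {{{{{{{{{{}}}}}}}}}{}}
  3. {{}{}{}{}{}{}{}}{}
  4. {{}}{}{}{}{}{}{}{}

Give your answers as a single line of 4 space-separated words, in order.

String 1 '{{{}{{}}{{}}}{}}{{}}': depth seq [1 2 3 2 3 4 3 2 3 4 3 2 1 2 1 0 1 2 1 0]
  -> pairs=10 depth=4 groups=2 -> no
String 2 '{{{{{{{{{{}}}}}}}}}{}}': depth seq [1 2 3 4 5 6 7 8 9 10 9 8 7 6 5 4 3 2 1 2 1 0]
  -> pairs=11 depth=10 groups=1 -> yes
String 3 '{{}{}{}{}{}{}{}}{}': depth seq [1 2 1 2 1 2 1 2 1 2 1 2 1 2 1 0 1 0]
  -> pairs=9 depth=2 groups=2 -> no
String 4 '{{}}{}{}{}{}{}{}{}': depth seq [1 2 1 0 1 0 1 0 1 0 1 0 1 0 1 0 1 0]
  -> pairs=9 depth=2 groups=8 -> no

Answer: no yes no no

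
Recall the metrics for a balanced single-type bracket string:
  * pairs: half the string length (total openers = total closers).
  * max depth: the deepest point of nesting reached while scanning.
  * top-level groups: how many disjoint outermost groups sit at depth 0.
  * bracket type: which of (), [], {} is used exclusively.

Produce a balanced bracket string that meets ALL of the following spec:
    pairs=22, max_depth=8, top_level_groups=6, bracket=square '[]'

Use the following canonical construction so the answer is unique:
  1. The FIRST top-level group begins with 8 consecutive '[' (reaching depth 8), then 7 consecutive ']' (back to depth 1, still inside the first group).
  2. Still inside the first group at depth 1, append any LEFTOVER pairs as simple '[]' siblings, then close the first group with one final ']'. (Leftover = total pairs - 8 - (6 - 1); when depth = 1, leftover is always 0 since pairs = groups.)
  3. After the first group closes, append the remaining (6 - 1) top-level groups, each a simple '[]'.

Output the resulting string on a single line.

Answer: [[[[[[[[]]]]]]][][][][][][][][][]][][][][][]

Derivation:
Spec: pairs=22 depth=8 groups=6
Leftover pairs = 22 - 8 - (6-1) = 9
First group: deep chain of depth 8 + 9 sibling pairs
Remaining 5 groups: simple '[]' each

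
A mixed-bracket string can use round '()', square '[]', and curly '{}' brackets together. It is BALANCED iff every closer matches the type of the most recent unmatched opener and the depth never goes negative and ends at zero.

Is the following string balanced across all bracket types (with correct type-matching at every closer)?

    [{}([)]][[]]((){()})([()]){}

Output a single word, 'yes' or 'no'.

Answer: no

Derivation:
pos 0: push '['; stack = [
pos 1: push '{'; stack = [{
pos 2: '}' matches '{'; pop; stack = [
pos 3: push '('; stack = [(
pos 4: push '['; stack = [([
pos 5: saw closer ')' but top of stack is '[' (expected ']') → INVALID
Verdict: type mismatch at position 5: ')' closes '[' → no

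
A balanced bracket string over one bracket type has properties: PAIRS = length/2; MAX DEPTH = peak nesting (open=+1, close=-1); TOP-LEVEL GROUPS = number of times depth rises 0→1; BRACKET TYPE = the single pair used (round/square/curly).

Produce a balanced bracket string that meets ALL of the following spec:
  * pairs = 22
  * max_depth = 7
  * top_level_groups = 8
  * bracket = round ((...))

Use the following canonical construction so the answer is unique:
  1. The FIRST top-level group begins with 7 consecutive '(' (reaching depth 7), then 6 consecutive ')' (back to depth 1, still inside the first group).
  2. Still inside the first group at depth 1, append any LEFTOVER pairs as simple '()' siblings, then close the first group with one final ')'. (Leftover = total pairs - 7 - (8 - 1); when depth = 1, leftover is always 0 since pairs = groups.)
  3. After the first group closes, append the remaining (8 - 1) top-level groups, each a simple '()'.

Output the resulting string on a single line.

Spec: pairs=22 depth=7 groups=8
Leftover pairs = 22 - 7 - (8-1) = 8
First group: deep chain of depth 7 + 8 sibling pairs
Remaining 7 groups: simple '()' each

Answer: ((((((())))))()()()()()()()())()()()()()()()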